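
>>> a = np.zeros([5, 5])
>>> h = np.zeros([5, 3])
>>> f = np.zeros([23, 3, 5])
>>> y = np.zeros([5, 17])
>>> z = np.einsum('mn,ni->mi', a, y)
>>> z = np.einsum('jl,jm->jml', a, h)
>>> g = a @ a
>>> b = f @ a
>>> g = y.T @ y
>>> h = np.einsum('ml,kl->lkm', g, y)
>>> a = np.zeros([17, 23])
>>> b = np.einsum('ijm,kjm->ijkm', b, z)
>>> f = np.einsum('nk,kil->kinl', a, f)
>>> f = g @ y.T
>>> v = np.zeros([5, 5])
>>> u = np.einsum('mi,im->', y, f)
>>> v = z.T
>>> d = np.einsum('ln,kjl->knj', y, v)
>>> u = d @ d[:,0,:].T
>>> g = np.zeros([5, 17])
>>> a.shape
(17, 23)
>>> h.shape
(17, 5, 17)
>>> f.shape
(17, 5)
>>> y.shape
(5, 17)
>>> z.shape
(5, 3, 5)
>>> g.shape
(5, 17)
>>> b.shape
(23, 3, 5, 5)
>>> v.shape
(5, 3, 5)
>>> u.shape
(5, 17, 5)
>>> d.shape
(5, 17, 3)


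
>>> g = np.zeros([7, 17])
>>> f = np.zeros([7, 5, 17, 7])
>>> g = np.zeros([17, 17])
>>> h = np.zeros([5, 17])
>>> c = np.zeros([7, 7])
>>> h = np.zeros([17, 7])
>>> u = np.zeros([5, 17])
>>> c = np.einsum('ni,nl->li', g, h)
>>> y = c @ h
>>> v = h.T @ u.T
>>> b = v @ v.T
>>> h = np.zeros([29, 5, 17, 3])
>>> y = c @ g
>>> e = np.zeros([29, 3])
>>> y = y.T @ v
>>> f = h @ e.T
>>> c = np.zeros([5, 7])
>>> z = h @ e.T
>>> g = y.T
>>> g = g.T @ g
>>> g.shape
(17, 17)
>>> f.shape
(29, 5, 17, 29)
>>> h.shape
(29, 5, 17, 3)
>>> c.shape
(5, 7)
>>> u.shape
(5, 17)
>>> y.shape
(17, 5)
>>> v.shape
(7, 5)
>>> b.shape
(7, 7)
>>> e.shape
(29, 3)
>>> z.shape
(29, 5, 17, 29)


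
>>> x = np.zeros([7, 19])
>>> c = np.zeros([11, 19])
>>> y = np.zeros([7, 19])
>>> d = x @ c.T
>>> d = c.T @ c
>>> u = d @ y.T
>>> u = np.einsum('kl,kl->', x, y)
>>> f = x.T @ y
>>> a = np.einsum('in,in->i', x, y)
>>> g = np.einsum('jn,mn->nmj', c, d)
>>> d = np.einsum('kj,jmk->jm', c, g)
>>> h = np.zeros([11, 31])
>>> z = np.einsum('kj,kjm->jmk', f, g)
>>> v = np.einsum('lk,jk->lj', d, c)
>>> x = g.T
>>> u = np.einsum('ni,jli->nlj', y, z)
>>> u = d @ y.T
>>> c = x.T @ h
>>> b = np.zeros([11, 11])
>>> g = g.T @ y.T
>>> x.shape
(11, 19, 19)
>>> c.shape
(19, 19, 31)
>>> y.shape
(7, 19)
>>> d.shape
(19, 19)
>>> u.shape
(19, 7)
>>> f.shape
(19, 19)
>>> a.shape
(7,)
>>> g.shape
(11, 19, 7)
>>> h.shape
(11, 31)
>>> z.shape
(19, 11, 19)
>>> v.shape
(19, 11)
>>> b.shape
(11, 11)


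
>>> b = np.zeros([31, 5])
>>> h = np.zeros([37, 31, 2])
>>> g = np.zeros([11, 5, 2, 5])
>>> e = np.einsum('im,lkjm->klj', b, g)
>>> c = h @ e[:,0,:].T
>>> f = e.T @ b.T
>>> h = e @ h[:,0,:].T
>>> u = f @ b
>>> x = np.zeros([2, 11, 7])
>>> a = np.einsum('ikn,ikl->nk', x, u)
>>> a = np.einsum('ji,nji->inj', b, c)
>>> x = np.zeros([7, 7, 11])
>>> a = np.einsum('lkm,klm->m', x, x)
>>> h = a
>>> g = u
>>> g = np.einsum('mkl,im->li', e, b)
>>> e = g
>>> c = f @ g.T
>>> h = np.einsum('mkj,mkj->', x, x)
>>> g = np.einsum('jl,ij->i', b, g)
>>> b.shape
(31, 5)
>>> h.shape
()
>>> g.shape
(2,)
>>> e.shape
(2, 31)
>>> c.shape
(2, 11, 2)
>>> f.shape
(2, 11, 31)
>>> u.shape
(2, 11, 5)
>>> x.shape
(7, 7, 11)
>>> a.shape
(11,)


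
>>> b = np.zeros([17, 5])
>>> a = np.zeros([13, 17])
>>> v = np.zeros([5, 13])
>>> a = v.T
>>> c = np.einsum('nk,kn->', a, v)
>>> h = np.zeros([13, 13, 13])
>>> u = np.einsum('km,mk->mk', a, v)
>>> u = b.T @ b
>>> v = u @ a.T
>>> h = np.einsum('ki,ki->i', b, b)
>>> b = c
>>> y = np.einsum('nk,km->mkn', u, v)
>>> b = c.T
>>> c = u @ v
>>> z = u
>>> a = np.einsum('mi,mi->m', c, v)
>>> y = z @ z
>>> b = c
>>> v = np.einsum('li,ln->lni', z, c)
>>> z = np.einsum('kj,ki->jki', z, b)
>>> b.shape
(5, 13)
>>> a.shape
(5,)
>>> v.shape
(5, 13, 5)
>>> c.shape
(5, 13)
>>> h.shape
(5,)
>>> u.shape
(5, 5)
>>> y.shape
(5, 5)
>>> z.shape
(5, 5, 13)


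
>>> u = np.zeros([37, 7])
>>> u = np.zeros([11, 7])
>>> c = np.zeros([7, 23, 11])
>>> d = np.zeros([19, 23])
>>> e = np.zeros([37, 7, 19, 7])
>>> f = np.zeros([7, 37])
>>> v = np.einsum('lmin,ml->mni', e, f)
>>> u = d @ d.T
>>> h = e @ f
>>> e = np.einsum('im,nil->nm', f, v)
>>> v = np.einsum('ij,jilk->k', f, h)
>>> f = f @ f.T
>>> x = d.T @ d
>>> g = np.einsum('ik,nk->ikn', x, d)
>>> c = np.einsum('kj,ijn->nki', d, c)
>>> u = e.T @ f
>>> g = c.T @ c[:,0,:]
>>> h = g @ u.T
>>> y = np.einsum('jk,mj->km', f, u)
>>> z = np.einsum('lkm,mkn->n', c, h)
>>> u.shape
(37, 7)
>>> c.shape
(11, 19, 7)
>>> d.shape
(19, 23)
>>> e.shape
(7, 37)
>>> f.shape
(7, 7)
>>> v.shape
(37,)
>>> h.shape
(7, 19, 37)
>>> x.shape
(23, 23)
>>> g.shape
(7, 19, 7)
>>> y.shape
(7, 37)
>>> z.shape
(37,)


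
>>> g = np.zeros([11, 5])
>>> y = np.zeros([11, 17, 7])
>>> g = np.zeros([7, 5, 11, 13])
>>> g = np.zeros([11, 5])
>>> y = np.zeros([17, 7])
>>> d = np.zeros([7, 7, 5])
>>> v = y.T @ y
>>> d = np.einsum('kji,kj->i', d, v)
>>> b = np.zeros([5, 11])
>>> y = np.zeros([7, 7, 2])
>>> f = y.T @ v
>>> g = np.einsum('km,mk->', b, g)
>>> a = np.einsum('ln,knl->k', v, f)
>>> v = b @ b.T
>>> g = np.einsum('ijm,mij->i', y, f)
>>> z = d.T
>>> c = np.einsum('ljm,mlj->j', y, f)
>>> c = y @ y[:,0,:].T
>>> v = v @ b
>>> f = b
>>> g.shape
(7,)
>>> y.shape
(7, 7, 2)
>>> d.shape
(5,)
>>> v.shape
(5, 11)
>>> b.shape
(5, 11)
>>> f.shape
(5, 11)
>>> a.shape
(2,)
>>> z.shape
(5,)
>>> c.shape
(7, 7, 7)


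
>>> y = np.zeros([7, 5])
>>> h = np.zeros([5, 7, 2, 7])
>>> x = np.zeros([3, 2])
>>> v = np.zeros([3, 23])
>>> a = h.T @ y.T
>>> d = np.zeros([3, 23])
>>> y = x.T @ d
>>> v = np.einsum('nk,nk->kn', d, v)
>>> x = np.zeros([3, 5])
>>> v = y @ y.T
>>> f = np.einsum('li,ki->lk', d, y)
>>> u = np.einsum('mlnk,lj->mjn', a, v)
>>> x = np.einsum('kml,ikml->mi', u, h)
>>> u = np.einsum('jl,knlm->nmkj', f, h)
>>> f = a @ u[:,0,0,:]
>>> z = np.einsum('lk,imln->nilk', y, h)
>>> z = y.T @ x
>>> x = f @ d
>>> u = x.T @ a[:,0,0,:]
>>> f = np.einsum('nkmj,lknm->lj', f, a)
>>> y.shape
(2, 23)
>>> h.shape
(5, 7, 2, 7)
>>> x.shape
(7, 2, 7, 23)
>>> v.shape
(2, 2)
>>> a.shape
(7, 2, 7, 7)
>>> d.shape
(3, 23)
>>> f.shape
(7, 3)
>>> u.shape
(23, 7, 2, 7)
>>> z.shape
(23, 5)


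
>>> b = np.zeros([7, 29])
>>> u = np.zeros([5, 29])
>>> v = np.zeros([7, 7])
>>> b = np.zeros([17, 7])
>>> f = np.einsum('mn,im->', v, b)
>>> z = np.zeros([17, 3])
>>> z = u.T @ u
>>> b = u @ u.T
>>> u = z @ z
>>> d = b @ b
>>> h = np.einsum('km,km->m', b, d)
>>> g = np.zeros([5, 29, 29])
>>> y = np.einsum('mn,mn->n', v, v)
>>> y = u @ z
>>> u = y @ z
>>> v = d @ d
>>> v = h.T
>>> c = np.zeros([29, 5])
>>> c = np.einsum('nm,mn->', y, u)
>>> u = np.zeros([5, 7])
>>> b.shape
(5, 5)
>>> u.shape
(5, 7)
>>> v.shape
(5,)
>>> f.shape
()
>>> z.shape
(29, 29)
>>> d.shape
(5, 5)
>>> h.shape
(5,)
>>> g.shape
(5, 29, 29)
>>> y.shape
(29, 29)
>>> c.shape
()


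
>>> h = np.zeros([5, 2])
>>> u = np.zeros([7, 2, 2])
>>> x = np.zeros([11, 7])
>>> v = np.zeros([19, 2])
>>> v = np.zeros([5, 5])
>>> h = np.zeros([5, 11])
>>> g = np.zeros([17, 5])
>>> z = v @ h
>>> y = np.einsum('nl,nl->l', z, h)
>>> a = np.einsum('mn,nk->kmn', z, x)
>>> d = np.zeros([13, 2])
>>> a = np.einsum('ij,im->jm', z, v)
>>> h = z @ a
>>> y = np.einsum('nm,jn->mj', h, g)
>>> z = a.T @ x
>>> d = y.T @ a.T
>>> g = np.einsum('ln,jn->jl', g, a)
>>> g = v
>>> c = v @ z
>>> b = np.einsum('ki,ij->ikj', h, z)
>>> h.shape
(5, 5)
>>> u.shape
(7, 2, 2)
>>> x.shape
(11, 7)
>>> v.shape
(5, 5)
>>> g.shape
(5, 5)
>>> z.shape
(5, 7)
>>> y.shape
(5, 17)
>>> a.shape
(11, 5)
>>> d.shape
(17, 11)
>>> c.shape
(5, 7)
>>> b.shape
(5, 5, 7)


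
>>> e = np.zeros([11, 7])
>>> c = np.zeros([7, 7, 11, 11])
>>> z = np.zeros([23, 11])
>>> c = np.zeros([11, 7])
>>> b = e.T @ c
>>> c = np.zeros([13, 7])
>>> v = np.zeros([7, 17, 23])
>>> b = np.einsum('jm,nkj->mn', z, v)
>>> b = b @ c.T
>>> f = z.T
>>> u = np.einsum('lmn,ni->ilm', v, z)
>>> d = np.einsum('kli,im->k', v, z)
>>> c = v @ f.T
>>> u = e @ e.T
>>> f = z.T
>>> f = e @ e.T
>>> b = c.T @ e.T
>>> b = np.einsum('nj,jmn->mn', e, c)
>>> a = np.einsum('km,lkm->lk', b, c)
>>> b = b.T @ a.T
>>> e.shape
(11, 7)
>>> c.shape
(7, 17, 11)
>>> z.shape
(23, 11)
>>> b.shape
(11, 7)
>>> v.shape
(7, 17, 23)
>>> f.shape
(11, 11)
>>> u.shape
(11, 11)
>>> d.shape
(7,)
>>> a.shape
(7, 17)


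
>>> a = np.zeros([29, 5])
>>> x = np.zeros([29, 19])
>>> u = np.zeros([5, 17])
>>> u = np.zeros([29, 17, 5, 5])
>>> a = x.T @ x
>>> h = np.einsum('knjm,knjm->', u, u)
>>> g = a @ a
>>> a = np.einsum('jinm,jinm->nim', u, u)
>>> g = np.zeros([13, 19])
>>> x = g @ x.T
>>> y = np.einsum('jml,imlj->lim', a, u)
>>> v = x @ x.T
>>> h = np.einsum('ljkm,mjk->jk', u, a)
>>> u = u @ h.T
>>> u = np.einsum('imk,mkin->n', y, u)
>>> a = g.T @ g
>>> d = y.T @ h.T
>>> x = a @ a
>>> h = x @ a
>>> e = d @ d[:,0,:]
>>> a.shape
(19, 19)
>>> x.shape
(19, 19)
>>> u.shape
(17,)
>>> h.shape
(19, 19)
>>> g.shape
(13, 19)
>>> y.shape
(5, 29, 17)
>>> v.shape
(13, 13)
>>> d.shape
(17, 29, 17)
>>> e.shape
(17, 29, 17)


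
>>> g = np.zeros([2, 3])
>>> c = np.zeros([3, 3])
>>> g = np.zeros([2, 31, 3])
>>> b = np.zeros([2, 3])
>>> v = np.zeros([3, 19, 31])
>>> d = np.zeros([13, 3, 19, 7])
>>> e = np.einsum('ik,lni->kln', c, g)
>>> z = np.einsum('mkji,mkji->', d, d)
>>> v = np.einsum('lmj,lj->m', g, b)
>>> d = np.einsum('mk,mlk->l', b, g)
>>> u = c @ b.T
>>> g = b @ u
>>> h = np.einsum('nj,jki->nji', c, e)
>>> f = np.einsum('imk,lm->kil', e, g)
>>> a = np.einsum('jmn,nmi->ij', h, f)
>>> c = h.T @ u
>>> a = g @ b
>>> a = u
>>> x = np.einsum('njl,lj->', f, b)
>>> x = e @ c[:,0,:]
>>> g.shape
(2, 2)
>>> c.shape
(31, 3, 2)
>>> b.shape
(2, 3)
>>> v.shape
(31,)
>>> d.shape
(31,)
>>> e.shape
(3, 2, 31)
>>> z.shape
()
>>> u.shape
(3, 2)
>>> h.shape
(3, 3, 31)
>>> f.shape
(31, 3, 2)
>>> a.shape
(3, 2)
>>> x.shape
(3, 2, 2)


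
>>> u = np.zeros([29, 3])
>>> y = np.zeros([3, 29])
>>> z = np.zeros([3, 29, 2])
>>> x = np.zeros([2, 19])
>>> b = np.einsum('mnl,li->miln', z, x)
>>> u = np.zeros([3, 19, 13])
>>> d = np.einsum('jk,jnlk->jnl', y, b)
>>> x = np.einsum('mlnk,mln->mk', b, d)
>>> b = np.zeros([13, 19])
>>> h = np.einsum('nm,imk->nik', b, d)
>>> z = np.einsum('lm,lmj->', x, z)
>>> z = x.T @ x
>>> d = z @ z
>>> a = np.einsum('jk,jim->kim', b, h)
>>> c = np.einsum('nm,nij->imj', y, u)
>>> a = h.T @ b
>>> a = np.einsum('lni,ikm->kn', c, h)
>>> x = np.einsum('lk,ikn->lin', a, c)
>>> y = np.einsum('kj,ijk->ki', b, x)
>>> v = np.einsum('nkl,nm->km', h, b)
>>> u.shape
(3, 19, 13)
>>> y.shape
(13, 3)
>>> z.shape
(29, 29)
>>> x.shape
(3, 19, 13)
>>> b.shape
(13, 19)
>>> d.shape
(29, 29)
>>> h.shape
(13, 3, 2)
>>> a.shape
(3, 29)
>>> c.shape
(19, 29, 13)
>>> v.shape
(3, 19)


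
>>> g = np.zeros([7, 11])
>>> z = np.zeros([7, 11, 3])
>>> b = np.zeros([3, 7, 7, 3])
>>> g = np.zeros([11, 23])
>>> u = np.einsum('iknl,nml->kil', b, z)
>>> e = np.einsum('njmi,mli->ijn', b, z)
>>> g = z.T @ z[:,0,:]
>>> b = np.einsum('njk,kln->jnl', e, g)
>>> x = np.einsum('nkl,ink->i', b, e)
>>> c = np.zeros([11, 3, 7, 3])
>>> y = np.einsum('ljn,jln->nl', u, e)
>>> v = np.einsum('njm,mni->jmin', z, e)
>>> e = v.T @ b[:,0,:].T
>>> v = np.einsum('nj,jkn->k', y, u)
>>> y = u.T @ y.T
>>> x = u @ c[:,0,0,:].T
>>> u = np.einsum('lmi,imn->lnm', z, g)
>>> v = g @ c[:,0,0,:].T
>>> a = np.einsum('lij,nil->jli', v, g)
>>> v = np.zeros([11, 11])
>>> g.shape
(3, 11, 3)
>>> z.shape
(7, 11, 3)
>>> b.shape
(7, 3, 11)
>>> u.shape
(7, 3, 11)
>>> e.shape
(7, 3, 3, 7)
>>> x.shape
(7, 3, 11)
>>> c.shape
(11, 3, 7, 3)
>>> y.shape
(3, 3, 3)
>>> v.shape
(11, 11)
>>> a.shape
(11, 3, 11)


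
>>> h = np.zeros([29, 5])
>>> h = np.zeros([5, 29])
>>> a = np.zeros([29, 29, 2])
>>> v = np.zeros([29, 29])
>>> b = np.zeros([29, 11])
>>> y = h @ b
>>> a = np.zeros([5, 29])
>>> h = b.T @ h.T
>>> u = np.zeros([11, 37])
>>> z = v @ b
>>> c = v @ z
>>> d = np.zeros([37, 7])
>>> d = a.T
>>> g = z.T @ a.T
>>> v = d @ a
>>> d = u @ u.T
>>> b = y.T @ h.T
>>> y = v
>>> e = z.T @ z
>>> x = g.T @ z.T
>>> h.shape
(11, 5)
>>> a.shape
(5, 29)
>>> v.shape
(29, 29)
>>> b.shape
(11, 11)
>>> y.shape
(29, 29)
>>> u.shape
(11, 37)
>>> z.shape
(29, 11)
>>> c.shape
(29, 11)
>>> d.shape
(11, 11)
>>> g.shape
(11, 5)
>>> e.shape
(11, 11)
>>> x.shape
(5, 29)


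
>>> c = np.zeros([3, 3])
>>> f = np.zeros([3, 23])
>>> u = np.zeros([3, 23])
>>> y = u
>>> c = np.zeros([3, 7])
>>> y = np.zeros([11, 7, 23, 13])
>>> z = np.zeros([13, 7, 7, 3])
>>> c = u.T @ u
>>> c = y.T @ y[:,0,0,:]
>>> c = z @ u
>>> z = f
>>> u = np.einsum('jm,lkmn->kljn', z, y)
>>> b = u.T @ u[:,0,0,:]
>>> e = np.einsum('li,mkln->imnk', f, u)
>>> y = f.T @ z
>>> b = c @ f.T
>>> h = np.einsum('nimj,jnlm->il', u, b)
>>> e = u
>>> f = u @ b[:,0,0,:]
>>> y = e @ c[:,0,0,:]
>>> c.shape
(13, 7, 7, 23)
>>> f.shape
(7, 11, 3, 3)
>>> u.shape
(7, 11, 3, 13)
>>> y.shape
(7, 11, 3, 23)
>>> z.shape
(3, 23)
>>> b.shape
(13, 7, 7, 3)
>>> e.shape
(7, 11, 3, 13)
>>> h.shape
(11, 7)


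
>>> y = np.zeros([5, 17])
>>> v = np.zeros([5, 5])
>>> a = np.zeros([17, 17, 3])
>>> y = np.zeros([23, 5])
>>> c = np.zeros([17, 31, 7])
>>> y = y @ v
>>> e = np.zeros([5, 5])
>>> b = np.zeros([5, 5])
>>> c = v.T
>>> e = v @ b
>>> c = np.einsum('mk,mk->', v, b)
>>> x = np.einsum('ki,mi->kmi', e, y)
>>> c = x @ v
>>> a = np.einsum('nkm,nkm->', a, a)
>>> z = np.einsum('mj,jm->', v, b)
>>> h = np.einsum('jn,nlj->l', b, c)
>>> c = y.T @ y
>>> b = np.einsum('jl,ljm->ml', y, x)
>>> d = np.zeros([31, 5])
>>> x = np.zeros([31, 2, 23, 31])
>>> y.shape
(23, 5)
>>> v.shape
(5, 5)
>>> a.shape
()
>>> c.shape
(5, 5)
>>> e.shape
(5, 5)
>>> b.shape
(5, 5)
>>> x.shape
(31, 2, 23, 31)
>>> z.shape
()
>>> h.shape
(23,)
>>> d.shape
(31, 5)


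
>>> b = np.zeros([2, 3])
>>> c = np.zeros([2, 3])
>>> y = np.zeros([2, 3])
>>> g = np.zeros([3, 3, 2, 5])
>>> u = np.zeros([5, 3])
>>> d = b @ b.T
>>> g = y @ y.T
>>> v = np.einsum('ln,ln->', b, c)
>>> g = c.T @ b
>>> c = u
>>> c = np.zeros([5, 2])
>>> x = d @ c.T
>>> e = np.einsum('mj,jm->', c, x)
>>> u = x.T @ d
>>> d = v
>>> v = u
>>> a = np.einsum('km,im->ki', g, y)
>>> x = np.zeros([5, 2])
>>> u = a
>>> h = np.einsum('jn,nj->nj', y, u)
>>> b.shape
(2, 3)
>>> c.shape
(5, 2)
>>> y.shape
(2, 3)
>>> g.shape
(3, 3)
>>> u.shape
(3, 2)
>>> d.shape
()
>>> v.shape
(5, 2)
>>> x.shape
(5, 2)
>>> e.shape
()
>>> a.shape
(3, 2)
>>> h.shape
(3, 2)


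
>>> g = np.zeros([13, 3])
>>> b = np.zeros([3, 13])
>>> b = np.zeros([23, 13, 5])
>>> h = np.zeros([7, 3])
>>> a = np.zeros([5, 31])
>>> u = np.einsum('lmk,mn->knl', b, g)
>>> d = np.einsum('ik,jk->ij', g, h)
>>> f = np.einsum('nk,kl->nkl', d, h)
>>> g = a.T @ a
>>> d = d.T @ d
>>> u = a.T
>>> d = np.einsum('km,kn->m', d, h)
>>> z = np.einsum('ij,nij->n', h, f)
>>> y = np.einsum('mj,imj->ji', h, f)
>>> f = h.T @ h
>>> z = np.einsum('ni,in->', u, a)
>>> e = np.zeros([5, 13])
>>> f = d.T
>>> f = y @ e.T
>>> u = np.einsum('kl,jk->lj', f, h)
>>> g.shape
(31, 31)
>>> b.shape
(23, 13, 5)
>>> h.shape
(7, 3)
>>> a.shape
(5, 31)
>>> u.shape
(5, 7)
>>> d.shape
(7,)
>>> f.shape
(3, 5)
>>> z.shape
()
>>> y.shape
(3, 13)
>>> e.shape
(5, 13)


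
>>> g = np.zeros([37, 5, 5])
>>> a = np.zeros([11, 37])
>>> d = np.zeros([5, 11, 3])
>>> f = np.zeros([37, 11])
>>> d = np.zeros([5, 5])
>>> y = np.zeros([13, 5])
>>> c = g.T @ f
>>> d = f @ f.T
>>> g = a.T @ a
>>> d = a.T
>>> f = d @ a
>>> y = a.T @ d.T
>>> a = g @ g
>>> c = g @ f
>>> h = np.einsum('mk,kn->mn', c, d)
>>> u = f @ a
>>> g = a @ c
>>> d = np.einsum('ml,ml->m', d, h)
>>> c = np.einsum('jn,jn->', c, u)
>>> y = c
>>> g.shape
(37, 37)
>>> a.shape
(37, 37)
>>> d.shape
(37,)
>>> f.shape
(37, 37)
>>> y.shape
()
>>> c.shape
()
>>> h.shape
(37, 11)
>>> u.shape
(37, 37)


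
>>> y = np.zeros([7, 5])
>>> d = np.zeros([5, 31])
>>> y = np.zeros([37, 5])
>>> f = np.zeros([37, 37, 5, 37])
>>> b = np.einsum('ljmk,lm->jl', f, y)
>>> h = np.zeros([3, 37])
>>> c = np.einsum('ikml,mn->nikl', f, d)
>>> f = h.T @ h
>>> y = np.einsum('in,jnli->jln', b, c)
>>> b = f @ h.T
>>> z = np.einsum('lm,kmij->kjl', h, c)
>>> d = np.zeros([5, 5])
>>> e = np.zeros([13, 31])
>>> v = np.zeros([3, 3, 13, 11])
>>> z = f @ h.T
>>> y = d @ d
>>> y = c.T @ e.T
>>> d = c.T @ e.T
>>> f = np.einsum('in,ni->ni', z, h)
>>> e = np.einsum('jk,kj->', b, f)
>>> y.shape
(37, 37, 37, 13)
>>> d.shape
(37, 37, 37, 13)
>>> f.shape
(3, 37)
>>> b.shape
(37, 3)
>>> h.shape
(3, 37)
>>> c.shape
(31, 37, 37, 37)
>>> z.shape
(37, 3)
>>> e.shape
()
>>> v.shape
(3, 3, 13, 11)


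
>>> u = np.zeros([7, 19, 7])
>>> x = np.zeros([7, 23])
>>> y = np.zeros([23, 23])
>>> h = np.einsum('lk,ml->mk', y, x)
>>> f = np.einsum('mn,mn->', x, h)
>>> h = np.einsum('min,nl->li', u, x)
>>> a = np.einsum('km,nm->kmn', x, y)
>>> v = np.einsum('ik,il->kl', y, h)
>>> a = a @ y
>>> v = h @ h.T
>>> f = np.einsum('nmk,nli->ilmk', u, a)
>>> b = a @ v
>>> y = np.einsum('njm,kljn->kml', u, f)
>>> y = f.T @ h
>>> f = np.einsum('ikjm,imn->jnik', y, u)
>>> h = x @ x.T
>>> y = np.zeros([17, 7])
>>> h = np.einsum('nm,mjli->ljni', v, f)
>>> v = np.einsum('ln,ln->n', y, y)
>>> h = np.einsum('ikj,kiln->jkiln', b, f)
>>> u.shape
(7, 19, 7)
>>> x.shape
(7, 23)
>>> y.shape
(17, 7)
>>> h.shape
(23, 23, 7, 7, 19)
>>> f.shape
(23, 7, 7, 19)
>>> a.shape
(7, 23, 23)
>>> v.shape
(7,)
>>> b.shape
(7, 23, 23)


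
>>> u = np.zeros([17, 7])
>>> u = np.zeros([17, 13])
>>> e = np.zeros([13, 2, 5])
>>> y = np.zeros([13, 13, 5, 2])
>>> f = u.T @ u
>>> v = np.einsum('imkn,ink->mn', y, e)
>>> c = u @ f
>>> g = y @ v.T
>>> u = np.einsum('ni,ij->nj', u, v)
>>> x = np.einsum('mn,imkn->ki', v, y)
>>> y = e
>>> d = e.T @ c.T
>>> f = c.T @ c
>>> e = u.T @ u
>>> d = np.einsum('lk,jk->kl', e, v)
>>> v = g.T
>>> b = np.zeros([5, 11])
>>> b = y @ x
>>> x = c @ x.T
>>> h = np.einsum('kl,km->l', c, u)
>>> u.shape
(17, 2)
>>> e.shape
(2, 2)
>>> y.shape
(13, 2, 5)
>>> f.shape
(13, 13)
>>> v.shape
(13, 5, 13, 13)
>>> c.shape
(17, 13)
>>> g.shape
(13, 13, 5, 13)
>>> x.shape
(17, 5)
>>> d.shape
(2, 2)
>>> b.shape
(13, 2, 13)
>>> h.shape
(13,)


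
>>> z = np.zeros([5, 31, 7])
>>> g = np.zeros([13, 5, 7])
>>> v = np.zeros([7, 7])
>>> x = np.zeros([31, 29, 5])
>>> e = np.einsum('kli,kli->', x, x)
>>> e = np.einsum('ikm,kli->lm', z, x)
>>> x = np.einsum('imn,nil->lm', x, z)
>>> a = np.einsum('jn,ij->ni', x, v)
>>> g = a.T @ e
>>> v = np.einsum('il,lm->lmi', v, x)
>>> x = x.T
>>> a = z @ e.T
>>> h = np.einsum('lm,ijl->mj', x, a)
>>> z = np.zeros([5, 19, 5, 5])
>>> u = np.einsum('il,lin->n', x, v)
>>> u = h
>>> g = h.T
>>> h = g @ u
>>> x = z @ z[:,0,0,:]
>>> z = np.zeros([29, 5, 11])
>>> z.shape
(29, 5, 11)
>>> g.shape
(31, 7)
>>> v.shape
(7, 29, 7)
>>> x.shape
(5, 19, 5, 5)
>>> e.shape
(29, 7)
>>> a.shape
(5, 31, 29)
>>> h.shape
(31, 31)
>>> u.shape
(7, 31)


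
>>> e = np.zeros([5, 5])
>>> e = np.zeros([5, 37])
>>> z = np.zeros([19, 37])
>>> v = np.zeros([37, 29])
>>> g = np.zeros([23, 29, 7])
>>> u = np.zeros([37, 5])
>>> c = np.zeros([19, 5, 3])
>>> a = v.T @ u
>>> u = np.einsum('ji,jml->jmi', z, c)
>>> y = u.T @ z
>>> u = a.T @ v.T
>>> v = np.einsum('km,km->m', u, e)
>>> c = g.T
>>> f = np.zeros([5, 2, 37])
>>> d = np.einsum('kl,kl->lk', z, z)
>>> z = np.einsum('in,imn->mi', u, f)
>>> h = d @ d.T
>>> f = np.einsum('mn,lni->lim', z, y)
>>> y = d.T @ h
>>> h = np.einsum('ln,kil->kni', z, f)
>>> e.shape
(5, 37)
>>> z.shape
(2, 5)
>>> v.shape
(37,)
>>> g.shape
(23, 29, 7)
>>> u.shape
(5, 37)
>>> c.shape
(7, 29, 23)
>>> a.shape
(29, 5)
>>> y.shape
(19, 37)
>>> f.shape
(37, 37, 2)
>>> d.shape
(37, 19)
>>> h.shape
(37, 5, 37)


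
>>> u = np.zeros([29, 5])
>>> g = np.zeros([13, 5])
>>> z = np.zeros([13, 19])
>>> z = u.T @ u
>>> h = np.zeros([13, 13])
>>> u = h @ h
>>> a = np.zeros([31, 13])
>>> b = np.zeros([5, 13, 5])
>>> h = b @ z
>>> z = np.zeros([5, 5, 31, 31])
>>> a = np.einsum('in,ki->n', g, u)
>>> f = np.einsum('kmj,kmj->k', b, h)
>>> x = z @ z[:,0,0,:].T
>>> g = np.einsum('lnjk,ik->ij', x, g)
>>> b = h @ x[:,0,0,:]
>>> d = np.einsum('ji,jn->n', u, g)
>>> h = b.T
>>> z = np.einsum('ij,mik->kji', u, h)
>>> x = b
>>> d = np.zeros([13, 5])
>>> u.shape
(13, 13)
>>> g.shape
(13, 31)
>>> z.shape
(5, 13, 13)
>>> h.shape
(5, 13, 5)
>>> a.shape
(5,)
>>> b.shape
(5, 13, 5)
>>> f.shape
(5,)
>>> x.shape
(5, 13, 5)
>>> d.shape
(13, 5)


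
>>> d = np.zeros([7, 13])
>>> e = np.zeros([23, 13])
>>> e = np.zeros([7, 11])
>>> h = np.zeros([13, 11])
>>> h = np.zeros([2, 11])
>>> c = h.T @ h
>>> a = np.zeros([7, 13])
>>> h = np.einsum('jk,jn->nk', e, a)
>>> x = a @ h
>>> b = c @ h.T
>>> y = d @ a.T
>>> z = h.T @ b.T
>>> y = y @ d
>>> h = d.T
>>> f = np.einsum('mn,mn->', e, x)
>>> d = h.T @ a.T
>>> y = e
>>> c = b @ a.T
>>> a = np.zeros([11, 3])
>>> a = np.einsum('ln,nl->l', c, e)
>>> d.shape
(7, 7)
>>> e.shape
(7, 11)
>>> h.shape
(13, 7)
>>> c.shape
(11, 7)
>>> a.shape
(11,)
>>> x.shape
(7, 11)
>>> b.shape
(11, 13)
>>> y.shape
(7, 11)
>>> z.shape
(11, 11)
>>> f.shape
()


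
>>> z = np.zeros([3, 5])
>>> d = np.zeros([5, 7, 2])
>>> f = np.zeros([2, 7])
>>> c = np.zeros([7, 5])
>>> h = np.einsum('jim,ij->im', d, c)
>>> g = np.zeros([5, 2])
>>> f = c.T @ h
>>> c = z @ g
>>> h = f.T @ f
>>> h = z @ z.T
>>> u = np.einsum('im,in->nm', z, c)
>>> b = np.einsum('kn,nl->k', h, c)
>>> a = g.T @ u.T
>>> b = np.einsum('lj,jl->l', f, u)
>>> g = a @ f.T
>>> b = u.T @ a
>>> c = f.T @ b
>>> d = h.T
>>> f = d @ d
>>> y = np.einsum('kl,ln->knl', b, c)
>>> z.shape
(3, 5)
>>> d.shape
(3, 3)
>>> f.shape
(3, 3)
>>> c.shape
(2, 2)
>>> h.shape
(3, 3)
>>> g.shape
(2, 5)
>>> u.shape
(2, 5)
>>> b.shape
(5, 2)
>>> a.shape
(2, 2)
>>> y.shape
(5, 2, 2)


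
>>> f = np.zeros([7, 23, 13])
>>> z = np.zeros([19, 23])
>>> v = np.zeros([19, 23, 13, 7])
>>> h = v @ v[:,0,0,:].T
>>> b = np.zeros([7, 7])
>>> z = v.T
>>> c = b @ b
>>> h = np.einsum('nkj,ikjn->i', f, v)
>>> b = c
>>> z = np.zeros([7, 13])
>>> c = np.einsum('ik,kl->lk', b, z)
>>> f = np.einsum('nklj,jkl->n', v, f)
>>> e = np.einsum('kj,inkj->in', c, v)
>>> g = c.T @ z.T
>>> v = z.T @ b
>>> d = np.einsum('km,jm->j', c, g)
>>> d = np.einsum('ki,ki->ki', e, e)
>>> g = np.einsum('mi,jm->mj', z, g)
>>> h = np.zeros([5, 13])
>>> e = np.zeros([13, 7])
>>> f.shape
(19,)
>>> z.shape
(7, 13)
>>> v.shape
(13, 7)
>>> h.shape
(5, 13)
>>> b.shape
(7, 7)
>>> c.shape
(13, 7)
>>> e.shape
(13, 7)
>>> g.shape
(7, 7)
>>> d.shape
(19, 23)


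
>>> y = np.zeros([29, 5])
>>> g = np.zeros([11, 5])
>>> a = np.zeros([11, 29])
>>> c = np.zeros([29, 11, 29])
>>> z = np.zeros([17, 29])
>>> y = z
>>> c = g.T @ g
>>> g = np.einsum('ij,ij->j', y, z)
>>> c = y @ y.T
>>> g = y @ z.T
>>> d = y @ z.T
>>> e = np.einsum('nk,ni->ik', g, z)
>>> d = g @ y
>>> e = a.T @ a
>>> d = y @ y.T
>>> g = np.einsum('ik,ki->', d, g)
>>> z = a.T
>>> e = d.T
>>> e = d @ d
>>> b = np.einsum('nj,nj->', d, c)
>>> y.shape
(17, 29)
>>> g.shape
()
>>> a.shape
(11, 29)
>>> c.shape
(17, 17)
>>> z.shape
(29, 11)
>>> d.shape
(17, 17)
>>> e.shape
(17, 17)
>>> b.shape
()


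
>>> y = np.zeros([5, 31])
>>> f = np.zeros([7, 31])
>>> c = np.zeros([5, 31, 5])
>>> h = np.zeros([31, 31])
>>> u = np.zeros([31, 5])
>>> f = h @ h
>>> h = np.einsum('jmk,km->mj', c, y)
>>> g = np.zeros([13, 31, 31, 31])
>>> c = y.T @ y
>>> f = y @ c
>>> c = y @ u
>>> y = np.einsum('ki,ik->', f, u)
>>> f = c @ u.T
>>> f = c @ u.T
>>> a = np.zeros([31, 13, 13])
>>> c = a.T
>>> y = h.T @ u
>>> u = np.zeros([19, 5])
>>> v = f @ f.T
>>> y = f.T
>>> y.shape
(31, 5)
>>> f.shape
(5, 31)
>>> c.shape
(13, 13, 31)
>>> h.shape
(31, 5)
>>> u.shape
(19, 5)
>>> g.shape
(13, 31, 31, 31)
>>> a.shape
(31, 13, 13)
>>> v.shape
(5, 5)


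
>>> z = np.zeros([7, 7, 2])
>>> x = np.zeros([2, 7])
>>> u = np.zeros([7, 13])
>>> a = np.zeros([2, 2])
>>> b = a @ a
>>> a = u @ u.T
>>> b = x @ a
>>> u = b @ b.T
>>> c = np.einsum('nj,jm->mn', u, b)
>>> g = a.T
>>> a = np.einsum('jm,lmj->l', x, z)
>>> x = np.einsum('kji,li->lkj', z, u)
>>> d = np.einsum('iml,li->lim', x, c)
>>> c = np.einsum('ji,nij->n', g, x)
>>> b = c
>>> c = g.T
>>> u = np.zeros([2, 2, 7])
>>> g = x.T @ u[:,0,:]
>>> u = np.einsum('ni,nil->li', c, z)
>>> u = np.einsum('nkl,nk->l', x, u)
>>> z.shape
(7, 7, 2)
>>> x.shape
(2, 7, 7)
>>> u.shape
(7,)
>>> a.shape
(7,)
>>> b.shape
(2,)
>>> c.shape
(7, 7)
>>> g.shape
(7, 7, 7)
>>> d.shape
(7, 2, 7)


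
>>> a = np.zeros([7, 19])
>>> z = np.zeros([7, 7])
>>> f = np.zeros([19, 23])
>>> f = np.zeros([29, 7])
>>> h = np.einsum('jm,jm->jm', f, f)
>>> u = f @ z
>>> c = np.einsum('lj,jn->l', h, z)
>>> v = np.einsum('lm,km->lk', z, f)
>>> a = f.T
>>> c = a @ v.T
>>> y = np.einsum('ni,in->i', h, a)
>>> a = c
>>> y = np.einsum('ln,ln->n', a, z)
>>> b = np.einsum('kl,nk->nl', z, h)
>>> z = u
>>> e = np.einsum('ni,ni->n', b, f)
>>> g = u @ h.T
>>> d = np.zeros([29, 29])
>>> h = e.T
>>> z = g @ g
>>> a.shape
(7, 7)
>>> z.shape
(29, 29)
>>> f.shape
(29, 7)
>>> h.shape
(29,)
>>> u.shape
(29, 7)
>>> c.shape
(7, 7)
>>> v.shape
(7, 29)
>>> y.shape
(7,)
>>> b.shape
(29, 7)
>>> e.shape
(29,)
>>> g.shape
(29, 29)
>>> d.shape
(29, 29)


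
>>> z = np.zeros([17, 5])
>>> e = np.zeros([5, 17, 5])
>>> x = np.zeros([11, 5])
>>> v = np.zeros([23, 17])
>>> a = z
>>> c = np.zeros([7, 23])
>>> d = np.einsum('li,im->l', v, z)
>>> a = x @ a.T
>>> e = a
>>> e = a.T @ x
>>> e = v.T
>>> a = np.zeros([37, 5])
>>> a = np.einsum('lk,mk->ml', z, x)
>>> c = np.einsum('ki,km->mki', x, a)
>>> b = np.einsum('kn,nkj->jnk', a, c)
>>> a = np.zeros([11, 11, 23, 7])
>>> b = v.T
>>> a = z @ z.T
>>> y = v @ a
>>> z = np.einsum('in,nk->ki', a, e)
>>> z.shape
(23, 17)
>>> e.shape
(17, 23)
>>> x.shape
(11, 5)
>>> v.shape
(23, 17)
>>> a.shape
(17, 17)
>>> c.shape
(17, 11, 5)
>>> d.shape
(23,)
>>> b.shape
(17, 23)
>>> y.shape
(23, 17)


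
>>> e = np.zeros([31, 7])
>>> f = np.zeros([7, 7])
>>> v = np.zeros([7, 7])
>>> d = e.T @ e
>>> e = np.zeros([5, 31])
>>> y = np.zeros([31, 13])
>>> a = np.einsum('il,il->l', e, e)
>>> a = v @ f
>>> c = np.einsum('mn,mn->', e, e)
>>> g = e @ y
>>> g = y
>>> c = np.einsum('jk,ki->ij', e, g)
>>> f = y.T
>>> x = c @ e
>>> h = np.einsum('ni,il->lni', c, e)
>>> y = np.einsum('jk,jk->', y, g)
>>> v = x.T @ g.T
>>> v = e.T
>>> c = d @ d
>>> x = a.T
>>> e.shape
(5, 31)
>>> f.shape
(13, 31)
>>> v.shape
(31, 5)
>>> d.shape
(7, 7)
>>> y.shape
()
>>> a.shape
(7, 7)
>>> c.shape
(7, 7)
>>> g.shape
(31, 13)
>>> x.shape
(7, 7)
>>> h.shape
(31, 13, 5)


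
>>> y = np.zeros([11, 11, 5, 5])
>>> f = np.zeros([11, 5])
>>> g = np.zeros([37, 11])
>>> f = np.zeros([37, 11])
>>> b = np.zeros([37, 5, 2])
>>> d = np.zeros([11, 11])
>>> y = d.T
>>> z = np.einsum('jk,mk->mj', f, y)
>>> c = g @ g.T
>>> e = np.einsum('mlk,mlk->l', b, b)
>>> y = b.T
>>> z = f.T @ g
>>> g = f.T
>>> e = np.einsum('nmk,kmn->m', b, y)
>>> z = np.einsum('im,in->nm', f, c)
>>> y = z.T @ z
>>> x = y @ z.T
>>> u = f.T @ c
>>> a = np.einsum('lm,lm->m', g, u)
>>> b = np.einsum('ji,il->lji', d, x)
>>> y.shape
(11, 11)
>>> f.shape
(37, 11)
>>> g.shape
(11, 37)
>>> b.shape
(37, 11, 11)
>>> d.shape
(11, 11)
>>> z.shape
(37, 11)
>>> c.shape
(37, 37)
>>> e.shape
(5,)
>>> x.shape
(11, 37)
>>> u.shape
(11, 37)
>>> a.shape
(37,)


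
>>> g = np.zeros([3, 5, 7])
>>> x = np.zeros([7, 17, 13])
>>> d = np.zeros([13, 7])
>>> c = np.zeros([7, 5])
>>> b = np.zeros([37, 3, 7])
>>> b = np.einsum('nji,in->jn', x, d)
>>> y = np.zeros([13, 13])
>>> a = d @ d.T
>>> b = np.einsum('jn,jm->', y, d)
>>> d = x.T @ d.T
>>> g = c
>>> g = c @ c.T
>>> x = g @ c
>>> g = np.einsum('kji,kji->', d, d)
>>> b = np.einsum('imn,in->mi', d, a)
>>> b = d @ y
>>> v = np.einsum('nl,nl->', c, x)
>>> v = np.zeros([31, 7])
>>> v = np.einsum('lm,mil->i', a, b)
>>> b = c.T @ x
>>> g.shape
()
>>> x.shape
(7, 5)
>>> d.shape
(13, 17, 13)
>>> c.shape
(7, 5)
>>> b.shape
(5, 5)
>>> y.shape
(13, 13)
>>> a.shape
(13, 13)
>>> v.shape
(17,)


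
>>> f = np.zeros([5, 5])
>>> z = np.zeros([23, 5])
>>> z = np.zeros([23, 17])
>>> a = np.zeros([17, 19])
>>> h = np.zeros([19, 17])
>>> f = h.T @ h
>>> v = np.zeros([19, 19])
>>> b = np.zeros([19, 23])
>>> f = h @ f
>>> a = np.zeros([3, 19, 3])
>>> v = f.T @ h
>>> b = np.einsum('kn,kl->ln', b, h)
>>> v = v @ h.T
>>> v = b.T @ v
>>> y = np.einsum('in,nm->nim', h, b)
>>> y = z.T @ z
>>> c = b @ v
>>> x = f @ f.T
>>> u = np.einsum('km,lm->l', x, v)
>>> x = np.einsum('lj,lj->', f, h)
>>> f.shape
(19, 17)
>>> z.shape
(23, 17)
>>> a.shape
(3, 19, 3)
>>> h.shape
(19, 17)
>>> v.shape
(23, 19)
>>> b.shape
(17, 23)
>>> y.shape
(17, 17)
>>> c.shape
(17, 19)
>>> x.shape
()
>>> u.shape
(23,)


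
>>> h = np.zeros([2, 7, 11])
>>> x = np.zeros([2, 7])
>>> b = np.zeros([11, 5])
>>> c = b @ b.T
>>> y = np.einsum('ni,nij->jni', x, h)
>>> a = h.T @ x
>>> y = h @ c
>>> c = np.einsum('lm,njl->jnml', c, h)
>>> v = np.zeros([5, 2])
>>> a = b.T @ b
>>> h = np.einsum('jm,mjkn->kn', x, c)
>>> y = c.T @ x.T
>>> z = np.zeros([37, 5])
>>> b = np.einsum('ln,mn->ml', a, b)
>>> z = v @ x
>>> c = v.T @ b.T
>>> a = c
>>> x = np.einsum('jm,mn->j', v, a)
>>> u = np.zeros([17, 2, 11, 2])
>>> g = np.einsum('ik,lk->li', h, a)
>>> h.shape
(11, 11)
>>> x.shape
(5,)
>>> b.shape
(11, 5)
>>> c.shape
(2, 11)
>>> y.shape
(11, 11, 2, 2)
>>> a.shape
(2, 11)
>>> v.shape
(5, 2)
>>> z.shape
(5, 7)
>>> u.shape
(17, 2, 11, 2)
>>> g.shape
(2, 11)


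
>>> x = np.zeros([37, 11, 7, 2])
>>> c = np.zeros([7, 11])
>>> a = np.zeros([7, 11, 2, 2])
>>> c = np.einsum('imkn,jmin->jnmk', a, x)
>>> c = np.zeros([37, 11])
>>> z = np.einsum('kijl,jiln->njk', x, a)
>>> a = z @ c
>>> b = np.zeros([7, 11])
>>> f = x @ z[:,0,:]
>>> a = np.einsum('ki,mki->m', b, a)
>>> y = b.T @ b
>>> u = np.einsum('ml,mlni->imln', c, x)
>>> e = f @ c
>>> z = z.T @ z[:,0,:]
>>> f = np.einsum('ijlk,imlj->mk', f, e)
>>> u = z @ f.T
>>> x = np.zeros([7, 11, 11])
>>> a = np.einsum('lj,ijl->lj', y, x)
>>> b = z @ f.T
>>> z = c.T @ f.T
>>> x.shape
(7, 11, 11)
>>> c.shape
(37, 11)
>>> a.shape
(11, 11)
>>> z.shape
(11, 11)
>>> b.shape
(37, 7, 11)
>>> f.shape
(11, 37)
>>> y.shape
(11, 11)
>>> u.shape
(37, 7, 11)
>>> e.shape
(37, 11, 7, 11)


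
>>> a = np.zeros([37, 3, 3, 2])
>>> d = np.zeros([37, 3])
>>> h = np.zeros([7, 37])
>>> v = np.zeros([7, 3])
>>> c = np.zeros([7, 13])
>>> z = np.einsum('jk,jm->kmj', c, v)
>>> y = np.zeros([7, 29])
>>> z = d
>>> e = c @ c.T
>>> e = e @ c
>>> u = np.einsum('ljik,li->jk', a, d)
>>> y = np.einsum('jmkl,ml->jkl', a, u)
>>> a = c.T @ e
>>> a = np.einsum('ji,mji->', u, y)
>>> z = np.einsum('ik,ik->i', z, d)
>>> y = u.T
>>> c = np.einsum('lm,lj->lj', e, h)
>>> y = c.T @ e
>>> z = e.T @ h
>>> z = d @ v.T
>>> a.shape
()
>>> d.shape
(37, 3)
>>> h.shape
(7, 37)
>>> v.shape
(7, 3)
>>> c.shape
(7, 37)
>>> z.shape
(37, 7)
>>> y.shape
(37, 13)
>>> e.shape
(7, 13)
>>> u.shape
(3, 2)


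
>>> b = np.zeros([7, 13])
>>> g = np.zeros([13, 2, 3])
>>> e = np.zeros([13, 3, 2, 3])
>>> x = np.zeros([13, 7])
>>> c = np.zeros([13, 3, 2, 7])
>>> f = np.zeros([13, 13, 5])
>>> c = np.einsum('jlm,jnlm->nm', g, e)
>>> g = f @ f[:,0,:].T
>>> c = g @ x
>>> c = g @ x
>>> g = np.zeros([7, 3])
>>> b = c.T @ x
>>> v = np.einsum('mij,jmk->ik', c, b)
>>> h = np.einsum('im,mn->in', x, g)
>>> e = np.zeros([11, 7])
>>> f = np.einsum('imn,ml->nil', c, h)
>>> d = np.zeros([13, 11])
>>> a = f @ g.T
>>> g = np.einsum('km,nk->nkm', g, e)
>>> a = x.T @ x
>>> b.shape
(7, 13, 7)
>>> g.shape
(11, 7, 3)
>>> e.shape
(11, 7)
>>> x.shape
(13, 7)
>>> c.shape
(13, 13, 7)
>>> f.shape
(7, 13, 3)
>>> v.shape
(13, 7)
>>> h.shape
(13, 3)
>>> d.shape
(13, 11)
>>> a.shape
(7, 7)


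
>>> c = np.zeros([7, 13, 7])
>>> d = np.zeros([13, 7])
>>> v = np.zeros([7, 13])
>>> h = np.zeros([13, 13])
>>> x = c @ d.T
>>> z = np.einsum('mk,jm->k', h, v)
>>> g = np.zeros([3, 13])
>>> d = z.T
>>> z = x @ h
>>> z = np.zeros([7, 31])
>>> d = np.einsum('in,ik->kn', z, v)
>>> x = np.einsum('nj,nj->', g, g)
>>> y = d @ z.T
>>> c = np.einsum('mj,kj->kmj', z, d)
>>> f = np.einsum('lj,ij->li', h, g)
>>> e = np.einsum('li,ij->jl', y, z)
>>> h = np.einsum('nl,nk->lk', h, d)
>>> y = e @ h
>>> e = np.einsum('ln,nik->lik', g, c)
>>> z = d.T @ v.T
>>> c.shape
(13, 7, 31)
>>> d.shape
(13, 31)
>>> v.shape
(7, 13)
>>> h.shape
(13, 31)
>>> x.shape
()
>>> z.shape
(31, 7)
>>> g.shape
(3, 13)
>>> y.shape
(31, 31)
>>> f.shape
(13, 3)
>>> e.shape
(3, 7, 31)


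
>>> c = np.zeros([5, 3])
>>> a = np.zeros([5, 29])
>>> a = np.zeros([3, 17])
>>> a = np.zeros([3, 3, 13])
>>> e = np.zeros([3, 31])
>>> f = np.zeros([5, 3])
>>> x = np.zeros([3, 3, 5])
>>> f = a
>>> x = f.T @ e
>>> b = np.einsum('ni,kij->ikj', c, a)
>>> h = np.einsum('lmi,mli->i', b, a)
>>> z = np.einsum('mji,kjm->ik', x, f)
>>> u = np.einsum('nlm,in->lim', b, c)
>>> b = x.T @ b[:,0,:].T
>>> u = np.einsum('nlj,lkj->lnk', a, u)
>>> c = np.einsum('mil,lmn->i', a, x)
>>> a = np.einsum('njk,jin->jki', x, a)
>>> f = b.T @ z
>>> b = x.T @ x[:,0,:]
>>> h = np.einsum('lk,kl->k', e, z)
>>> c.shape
(3,)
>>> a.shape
(3, 31, 3)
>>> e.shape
(3, 31)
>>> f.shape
(3, 3, 3)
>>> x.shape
(13, 3, 31)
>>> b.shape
(31, 3, 31)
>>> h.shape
(31,)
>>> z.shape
(31, 3)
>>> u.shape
(3, 3, 5)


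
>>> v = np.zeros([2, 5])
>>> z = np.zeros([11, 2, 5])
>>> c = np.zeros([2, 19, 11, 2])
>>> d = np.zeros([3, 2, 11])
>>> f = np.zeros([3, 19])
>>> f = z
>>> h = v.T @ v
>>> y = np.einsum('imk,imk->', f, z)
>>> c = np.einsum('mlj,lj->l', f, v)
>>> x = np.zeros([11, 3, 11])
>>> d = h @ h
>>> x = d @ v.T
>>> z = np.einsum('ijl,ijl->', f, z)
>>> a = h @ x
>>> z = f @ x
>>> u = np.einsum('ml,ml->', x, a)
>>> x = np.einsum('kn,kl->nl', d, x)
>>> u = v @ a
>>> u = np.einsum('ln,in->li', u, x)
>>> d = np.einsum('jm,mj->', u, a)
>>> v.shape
(2, 5)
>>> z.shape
(11, 2, 2)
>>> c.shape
(2,)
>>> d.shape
()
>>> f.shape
(11, 2, 5)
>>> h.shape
(5, 5)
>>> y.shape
()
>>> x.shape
(5, 2)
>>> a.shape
(5, 2)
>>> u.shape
(2, 5)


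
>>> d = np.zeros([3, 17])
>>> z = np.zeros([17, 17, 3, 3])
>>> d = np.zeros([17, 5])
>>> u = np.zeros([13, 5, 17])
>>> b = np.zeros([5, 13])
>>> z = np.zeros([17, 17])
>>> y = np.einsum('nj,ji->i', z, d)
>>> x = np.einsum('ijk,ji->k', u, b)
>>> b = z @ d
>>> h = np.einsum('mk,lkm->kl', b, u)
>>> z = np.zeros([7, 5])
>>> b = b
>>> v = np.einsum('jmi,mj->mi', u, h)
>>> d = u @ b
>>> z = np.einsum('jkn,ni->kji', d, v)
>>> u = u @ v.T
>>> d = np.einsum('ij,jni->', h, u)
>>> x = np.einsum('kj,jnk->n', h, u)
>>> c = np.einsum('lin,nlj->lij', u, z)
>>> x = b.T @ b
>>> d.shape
()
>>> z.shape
(5, 13, 17)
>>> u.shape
(13, 5, 5)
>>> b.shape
(17, 5)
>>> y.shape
(5,)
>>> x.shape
(5, 5)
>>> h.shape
(5, 13)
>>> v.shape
(5, 17)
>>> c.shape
(13, 5, 17)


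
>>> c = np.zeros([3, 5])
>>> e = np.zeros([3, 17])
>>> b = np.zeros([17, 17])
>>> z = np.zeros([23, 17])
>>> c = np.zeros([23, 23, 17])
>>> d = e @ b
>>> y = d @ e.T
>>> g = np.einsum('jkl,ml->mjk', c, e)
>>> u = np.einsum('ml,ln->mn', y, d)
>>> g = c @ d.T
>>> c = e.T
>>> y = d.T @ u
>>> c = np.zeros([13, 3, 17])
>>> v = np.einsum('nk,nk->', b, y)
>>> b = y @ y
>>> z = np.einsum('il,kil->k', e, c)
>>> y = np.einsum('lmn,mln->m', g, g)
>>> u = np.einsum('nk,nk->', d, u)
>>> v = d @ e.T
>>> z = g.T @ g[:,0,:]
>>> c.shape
(13, 3, 17)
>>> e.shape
(3, 17)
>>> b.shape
(17, 17)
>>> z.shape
(3, 23, 3)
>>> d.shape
(3, 17)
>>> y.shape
(23,)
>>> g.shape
(23, 23, 3)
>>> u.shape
()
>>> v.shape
(3, 3)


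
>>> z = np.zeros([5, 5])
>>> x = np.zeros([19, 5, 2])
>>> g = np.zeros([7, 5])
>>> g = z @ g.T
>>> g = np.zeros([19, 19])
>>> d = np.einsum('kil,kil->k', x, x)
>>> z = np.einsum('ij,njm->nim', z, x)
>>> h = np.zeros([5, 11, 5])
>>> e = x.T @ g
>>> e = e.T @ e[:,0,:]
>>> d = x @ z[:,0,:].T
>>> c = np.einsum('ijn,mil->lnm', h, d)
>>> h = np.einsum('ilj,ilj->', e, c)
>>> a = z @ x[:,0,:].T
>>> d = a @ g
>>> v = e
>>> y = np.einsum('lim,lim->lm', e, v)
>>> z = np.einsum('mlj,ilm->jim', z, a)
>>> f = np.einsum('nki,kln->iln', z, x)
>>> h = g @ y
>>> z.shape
(2, 19, 19)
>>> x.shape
(19, 5, 2)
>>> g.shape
(19, 19)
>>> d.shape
(19, 5, 19)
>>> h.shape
(19, 19)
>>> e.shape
(19, 5, 19)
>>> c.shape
(19, 5, 19)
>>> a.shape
(19, 5, 19)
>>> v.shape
(19, 5, 19)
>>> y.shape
(19, 19)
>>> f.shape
(19, 5, 2)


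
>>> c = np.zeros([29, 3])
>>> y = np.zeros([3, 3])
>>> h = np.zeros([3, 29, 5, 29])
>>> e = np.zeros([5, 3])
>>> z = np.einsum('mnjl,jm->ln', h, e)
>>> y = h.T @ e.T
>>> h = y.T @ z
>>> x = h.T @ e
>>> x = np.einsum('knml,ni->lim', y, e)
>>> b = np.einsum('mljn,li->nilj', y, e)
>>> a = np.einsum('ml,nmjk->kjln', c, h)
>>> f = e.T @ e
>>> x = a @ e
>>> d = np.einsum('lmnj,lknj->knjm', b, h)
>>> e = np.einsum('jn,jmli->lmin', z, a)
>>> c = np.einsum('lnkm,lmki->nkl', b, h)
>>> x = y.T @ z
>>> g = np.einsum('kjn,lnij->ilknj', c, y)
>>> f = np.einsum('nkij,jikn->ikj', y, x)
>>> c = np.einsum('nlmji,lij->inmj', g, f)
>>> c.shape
(5, 29, 3, 5)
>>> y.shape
(29, 5, 29, 5)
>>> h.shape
(5, 29, 5, 29)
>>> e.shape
(3, 5, 5, 29)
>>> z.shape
(29, 29)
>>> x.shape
(5, 29, 5, 29)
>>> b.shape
(5, 3, 5, 29)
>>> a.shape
(29, 5, 3, 5)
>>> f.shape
(29, 5, 5)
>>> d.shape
(29, 5, 29, 3)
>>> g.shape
(29, 29, 3, 5, 5)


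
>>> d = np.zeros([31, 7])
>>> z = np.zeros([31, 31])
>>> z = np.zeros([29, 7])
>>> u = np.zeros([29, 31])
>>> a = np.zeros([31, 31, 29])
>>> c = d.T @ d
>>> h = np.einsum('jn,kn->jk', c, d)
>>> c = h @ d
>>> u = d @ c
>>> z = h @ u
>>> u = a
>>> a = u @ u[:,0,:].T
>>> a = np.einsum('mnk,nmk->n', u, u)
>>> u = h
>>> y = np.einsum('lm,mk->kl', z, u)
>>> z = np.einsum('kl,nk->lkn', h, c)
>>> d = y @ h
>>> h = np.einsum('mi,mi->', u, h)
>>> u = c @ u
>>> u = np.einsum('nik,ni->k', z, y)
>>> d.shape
(31, 31)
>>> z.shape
(31, 7, 7)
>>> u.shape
(7,)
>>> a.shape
(31,)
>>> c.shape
(7, 7)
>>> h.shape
()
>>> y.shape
(31, 7)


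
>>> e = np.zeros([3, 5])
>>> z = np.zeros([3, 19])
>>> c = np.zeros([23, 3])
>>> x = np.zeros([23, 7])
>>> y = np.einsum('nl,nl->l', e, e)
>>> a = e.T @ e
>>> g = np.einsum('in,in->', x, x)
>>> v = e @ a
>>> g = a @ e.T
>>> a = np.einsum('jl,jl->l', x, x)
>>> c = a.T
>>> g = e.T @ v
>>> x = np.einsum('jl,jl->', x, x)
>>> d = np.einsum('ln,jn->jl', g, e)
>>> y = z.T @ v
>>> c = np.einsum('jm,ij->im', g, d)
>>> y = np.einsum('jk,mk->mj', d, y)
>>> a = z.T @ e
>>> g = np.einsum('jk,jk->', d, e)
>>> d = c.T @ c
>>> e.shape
(3, 5)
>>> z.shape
(3, 19)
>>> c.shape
(3, 5)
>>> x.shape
()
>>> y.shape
(19, 3)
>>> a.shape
(19, 5)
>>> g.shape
()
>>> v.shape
(3, 5)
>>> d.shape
(5, 5)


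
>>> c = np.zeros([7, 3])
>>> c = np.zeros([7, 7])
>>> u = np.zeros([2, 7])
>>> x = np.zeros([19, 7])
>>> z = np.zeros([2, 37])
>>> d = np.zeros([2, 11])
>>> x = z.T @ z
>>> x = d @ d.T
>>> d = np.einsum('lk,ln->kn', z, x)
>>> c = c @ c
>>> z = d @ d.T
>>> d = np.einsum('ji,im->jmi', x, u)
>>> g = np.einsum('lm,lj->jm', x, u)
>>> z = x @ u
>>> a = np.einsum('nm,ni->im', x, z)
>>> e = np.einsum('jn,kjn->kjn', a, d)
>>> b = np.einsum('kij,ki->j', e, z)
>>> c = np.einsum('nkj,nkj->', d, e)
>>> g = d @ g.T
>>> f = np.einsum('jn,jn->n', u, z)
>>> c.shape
()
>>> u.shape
(2, 7)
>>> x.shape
(2, 2)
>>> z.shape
(2, 7)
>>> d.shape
(2, 7, 2)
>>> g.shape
(2, 7, 7)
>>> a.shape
(7, 2)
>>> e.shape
(2, 7, 2)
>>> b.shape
(2,)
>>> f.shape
(7,)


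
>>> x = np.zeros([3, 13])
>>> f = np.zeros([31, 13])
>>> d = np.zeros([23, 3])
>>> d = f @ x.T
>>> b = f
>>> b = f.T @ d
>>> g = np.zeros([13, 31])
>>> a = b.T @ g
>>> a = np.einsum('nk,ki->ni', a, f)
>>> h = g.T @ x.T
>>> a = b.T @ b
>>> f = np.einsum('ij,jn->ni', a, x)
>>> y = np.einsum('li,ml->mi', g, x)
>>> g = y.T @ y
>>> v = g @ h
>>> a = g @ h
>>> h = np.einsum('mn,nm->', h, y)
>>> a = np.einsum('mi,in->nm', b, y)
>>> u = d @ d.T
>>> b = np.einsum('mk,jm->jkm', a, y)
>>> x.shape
(3, 13)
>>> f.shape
(13, 3)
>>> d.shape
(31, 3)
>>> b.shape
(3, 13, 31)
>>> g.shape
(31, 31)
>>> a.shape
(31, 13)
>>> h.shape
()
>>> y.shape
(3, 31)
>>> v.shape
(31, 3)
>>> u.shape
(31, 31)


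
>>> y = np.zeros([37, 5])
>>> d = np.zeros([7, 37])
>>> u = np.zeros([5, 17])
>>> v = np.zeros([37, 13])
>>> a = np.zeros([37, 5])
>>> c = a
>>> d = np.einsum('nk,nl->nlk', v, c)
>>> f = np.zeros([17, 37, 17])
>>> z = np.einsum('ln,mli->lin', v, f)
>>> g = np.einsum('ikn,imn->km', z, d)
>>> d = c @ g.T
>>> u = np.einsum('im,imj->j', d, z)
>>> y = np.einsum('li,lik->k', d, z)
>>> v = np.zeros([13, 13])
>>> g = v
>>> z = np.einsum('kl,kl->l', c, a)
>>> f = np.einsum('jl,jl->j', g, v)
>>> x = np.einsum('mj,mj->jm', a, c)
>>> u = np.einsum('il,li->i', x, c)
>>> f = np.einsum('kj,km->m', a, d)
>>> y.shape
(13,)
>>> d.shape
(37, 17)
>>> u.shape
(5,)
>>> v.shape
(13, 13)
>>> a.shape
(37, 5)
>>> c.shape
(37, 5)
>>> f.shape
(17,)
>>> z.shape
(5,)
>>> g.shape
(13, 13)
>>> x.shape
(5, 37)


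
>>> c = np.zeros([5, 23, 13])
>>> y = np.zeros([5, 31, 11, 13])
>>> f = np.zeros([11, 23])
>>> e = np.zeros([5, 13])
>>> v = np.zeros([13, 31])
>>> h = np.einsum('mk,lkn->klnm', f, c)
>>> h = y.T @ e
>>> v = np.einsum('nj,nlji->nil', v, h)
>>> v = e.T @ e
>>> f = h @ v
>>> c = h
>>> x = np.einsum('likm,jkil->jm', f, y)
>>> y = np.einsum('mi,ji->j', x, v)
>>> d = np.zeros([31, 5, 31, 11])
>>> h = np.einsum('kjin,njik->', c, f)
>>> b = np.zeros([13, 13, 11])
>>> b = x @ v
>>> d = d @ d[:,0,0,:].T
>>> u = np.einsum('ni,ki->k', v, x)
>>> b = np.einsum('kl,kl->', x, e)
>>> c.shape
(13, 11, 31, 13)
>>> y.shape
(13,)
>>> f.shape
(13, 11, 31, 13)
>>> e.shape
(5, 13)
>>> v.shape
(13, 13)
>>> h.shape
()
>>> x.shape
(5, 13)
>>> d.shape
(31, 5, 31, 31)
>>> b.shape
()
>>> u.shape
(5,)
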